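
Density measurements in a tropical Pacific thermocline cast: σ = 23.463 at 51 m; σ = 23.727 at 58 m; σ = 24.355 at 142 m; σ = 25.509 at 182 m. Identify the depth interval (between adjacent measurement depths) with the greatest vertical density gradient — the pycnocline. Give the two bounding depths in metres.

Compute the density gradient over each adjacent pair:
  51–58 m: Δρ/Δz = 0.264/7 = 0.038 kg m⁻⁴
  58–142 m: Δρ/Δz = 0.628/84 = 7.5 × 10⁻³ kg m⁻⁴
  142–182 m: Δρ/Δz = 1.154/40 = 0.029 kg m⁻⁴
The largest gradient is in the 51–58 m interval — the pycnocline.

51–58 m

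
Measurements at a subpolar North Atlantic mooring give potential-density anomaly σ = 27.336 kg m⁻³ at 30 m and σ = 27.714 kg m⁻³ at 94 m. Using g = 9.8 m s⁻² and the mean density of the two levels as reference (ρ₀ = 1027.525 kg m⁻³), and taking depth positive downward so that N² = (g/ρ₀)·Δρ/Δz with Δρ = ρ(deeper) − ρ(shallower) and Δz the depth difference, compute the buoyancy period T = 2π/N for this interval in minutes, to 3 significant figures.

Δρ = 1027.714 − 1027.336 = 0.378 kg m⁻³ over Δz = 94 − 30 = 64 m.
N² = (9.8/1027.525) × (0.378/64) = 5.6331 × 10⁻⁵ s⁻².
N = √(5.6331 × 10⁻⁵) = 7.5054 × 10⁻³ rad s⁻¹, so T = 2π/N = 837.16 s = 13.953 min ≈ 14.0 min.

14.0 min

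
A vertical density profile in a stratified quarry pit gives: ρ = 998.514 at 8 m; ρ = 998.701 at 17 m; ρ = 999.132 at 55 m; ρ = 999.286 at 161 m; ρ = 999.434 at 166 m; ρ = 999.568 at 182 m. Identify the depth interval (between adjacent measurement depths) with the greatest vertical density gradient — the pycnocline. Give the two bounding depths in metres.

Compute the density gradient over each adjacent pair:
  8–17 m: Δρ/Δz = 0.187/9 = 0.021 kg m⁻⁴
  17–55 m: Δρ/Δz = 0.431/38 = 0.011 kg m⁻⁴
  55–161 m: Δρ/Δz = 0.154/106 = 1.5 × 10⁻³ kg m⁻⁴
  161–166 m: Δρ/Δz = 0.148/5 = 0.030 kg m⁻⁴
  166–182 m: Δρ/Δz = 0.134/16 = 8.4 × 10⁻³ kg m⁻⁴
The largest gradient is in the 161–166 m interval — the pycnocline.

161–166 m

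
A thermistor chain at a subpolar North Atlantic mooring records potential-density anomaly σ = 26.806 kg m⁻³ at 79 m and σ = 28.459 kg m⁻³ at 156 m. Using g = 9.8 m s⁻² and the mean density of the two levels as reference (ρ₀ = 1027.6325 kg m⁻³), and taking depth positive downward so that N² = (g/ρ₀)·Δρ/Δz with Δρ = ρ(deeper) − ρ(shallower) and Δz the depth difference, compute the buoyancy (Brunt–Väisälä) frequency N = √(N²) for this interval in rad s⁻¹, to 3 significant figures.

Δρ = 1028.459 − 1026.806 = 1.653 kg m⁻³ over Δz = 156 − 79 = 77 m.
N² = (9.8/1027.6325) × (1.653/77) = 2.0472 × 10⁻⁴ s⁻².
N = √(2.0472 × 10⁻⁴) = 0.014308 rad s⁻¹ ≈ 0.0143 rad s⁻¹.

0.0143 rad s⁻¹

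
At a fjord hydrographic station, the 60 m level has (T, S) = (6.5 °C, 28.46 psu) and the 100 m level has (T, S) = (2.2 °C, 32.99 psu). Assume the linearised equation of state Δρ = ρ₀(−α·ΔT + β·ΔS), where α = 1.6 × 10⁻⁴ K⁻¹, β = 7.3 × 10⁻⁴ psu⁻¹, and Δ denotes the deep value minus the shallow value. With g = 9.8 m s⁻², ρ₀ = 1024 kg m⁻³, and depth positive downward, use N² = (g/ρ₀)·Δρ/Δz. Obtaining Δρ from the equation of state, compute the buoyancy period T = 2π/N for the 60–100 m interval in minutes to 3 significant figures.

3.35 min

ΔT = -4.3 K, ΔS = +4.53 psu (deep − shallow).
Δρ/ρ₀ = −αΔT + βΔS = 6.88 × 10⁻⁴ + 3.3069 × 10⁻³ = 3.9949 × 10⁻³, so Δρ ≈ 4.091 kg m⁻³.
N² = (g/ρ₀)·Δρ/Δz = g·(Δρ/ρ₀)/Δz = 9.8 × 3.9949 × 10⁻³ / 40 = 9.7875 × 10⁻⁴ s⁻².
N = √(9.7875 × 10⁻⁴) = 0.031285 rad s⁻¹ → T = 2π/N = 200.84 s = 3.3473 min ≈ 3.35 min.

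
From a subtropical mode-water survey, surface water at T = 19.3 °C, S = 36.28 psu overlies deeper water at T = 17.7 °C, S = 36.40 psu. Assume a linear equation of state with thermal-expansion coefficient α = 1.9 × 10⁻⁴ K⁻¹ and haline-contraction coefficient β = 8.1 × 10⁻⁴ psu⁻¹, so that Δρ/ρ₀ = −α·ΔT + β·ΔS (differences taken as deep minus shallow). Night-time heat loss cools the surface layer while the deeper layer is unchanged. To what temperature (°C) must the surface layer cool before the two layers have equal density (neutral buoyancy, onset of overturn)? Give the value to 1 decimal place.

Neutral buoyancy requires Δρ = 0, i.e. −α(T_deep − T_surf′) + β(S_deep − S_surf) = 0.
T_surf′ = T_deep − (β/α)·ΔS = 17.7 − (8.1 × 10⁻⁴/1.9 × 10⁻⁴)·(+0.12) = 17.188 °C.
Cooling required: 19.3 − (17.188) = 2.112 °C.

17.2 °C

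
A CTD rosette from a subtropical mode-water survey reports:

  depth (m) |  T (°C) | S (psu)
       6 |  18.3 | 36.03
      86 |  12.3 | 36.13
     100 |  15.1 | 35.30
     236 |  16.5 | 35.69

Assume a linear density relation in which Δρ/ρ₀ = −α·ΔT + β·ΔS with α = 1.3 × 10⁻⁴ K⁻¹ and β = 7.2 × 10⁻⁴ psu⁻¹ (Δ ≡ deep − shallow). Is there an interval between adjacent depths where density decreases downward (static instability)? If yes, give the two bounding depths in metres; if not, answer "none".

Evaluate Δρ/ρ₀ = −αΔT + βΔS across each adjacent pair:
  6–86 m: −αΔT+βΔS = −(1.3 × 10⁻⁴)(-6.0)+(7.2 × 10⁻⁴)(+0.10) = 8.5 × 10⁻⁴ → stable
  86–100 m: −αΔT+βΔS = −(1.3 × 10⁻⁴)(+2.8)+(7.2 × 10⁻⁴)(-0.83) = -9.6 × 10⁻⁴ → UNSTABLE
  100–236 m: −αΔT+βΔS = −(1.3 × 10⁻⁴)(+1.4)+(7.2 × 10⁻⁴)(+0.39) = 9.9 × 10⁻⁵ → stable
The 86–100 m interval has Δρ < 0: lighter water underlies denser water.

86–100 m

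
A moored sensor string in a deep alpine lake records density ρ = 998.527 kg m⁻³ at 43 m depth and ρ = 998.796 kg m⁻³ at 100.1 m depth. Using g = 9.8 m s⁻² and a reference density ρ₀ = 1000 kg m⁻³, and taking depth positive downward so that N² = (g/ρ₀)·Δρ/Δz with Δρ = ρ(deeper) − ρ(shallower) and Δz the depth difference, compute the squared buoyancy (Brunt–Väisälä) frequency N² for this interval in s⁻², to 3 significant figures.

4.62 × 10⁻⁵ s⁻²

Δρ = 998.796 − 998.527 = 0.269 kg m⁻³ over Δz = 100.1 − 43 = 57.1 m.
N² = (9.8/1000) × (0.269/57.1) = 4.6168 × 10⁻⁵ s⁻² ≈ 4.62 × 10⁻⁵ s⁻².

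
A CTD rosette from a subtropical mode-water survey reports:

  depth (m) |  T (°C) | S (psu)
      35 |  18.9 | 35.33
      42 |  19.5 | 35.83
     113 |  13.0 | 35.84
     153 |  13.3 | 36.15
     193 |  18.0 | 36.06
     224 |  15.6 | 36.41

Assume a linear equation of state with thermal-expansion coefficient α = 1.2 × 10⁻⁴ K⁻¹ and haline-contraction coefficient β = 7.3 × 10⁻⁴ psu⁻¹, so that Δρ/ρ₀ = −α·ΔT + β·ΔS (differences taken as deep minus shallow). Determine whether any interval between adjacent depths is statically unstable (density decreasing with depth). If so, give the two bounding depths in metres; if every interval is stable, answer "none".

153–193 m

Evaluate Δρ/ρ₀ = −αΔT + βΔS across each adjacent pair:
  35–42 m: −αΔT+βΔS = −(1.2 × 10⁻⁴)(+0.6)+(7.3 × 10⁻⁴)(+0.50) = 2.9 × 10⁻⁴ → stable
  42–113 m: −αΔT+βΔS = −(1.2 × 10⁻⁴)(-6.5)+(7.3 × 10⁻⁴)(+0.01) = 7.9 × 10⁻⁴ → stable
  113–153 m: −αΔT+βΔS = −(1.2 × 10⁻⁴)(+0.3)+(7.3 × 10⁻⁴)(+0.31) = 1.9 × 10⁻⁴ → stable
  153–193 m: −αΔT+βΔS = −(1.2 × 10⁻⁴)(+4.7)+(7.3 × 10⁻⁴)(-0.09) = -6.3 × 10⁻⁴ → UNSTABLE
  193–224 m: −αΔT+βΔS = −(1.2 × 10⁻⁴)(-2.4)+(7.3 × 10⁻⁴)(+0.35) = 5.4 × 10⁻⁴ → stable
The 153–193 m interval has Δρ < 0: lighter water underlies denser water.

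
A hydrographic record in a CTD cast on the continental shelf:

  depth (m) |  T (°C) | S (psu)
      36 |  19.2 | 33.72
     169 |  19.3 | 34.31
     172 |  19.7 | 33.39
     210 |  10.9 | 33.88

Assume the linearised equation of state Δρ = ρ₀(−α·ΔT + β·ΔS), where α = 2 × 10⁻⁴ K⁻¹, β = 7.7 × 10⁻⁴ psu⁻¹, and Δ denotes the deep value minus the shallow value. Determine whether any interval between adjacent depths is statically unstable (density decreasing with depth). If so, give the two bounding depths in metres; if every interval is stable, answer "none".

169–172 m

Evaluate Δρ/ρ₀ = −αΔT + βΔS across each adjacent pair:
  36–169 m: −αΔT+βΔS = −(2 × 10⁻⁴)(+0.1)+(7.7 × 10⁻⁴)(+0.59) = 4.3 × 10⁻⁴ → stable
  169–172 m: −αΔT+βΔS = −(2 × 10⁻⁴)(+0.4)+(7.7 × 10⁻⁴)(-0.92) = -7.9 × 10⁻⁴ → UNSTABLE
  172–210 m: −αΔT+βΔS = −(2 × 10⁻⁴)(-8.8)+(7.7 × 10⁻⁴)(+0.49) = 2.1 × 10⁻³ → stable
The 169–172 m interval has Δρ < 0: lighter water underlies denser water.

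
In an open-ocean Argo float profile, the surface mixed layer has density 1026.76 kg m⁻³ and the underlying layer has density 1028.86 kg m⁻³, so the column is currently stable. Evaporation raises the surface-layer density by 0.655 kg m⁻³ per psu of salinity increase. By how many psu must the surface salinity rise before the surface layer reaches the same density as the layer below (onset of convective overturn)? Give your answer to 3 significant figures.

3.21 psu

Density deficit of the surface layer: 1028.86 − 1026.76 = 2.1 kg m⁻³.
Required change = 2.1 / 0.655 = 3.21 psu.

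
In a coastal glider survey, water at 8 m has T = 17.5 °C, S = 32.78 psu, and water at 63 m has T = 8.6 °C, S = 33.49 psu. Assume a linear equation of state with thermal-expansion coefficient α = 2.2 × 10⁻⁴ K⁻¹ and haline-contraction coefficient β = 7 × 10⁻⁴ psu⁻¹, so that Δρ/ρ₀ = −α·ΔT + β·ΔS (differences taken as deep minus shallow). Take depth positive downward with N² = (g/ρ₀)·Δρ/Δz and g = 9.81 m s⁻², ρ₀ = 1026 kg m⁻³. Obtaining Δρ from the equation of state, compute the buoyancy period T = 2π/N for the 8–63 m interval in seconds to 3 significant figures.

ΔT = -8.9 K, ΔS = +0.71 psu (deep − shallow).
Δρ/ρ₀ = −αΔT + βΔS = 1.958 × 10⁻³ + 4.97 × 10⁻⁴ = 2.455 × 10⁻³, so Δρ ≈ 2.519 kg m⁻³.
N² = (g/ρ₀)·Δρ/Δz = g·(Δρ/ρ₀)/Δz = 9.81 × 2.455 × 10⁻³ / 55 = 4.3788 × 10⁻⁴ s⁻².
N = √(4.3788 × 10⁻⁴) = 0.020926 rad s⁻¹ → T = 2π/N = 300.26 s ≈ 300 s.

300 s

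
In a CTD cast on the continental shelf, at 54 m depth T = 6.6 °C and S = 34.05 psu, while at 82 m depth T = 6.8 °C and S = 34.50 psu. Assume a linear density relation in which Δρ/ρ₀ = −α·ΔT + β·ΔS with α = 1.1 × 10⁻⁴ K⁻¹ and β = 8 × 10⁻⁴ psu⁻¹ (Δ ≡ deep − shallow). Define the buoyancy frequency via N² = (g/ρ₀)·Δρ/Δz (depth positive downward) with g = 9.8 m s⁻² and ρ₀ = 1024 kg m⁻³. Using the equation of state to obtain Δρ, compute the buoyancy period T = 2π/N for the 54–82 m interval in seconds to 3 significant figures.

578 s

ΔT = +0.2 K, ΔS = +0.45 psu (deep − shallow).
Δρ/ρ₀ = −αΔT + βΔS = -2.20 × 10⁻⁵ + 3.60 × 10⁻⁴ = 3.38 × 10⁻⁴, so Δρ ≈ 0.3461 kg m⁻³.
N² = (g/ρ₀)·Δρ/Δz = g·(Δρ/ρ₀)/Δz = 9.8 × 3.38 × 10⁻⁴ / 28 = 1.1830 × 10⁻⁴ s⁻².
N = √(1.1830 × 10⁻⁴) = 0.010877 rad s⁻¹ → T = 2π/N = 577.66 s ≈ 578 s.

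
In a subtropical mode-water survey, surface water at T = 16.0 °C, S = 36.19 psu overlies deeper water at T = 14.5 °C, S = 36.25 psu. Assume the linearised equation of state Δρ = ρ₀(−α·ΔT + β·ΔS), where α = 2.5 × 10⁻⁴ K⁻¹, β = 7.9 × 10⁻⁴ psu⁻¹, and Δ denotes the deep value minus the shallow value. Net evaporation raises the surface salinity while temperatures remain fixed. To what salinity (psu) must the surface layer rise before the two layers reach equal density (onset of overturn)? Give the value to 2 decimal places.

Neutral buoyancy requires −α(T_deep − T_surf) + β(S_deep − S_surf′) = 0.
S_surf′ = S_deep − (α/β)·ΔT = 36.25 − (2.5 × 10⁻⁴/7.9 × 10⁻⁴)·(-1.5) = 36.7247 psu.
Increase required: 36.7247 − 36.19 = 0.5347 psu.

36.72 psu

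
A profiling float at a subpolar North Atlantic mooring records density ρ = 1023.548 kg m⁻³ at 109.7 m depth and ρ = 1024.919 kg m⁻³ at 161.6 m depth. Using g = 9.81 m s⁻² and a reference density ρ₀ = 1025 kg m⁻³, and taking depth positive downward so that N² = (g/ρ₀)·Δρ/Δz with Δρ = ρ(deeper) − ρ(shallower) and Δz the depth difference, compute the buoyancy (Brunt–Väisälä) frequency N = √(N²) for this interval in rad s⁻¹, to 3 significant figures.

Δρ = 1024.919 − 1023.548 = 1.371 kg m⁻³ over Δz = 161.6 − 109.7 = 51.9 m.
N² = (9.81/1025) × (1.371/51.9) = 2.5282 × 10⁻⁴ s⁻².
N = √(2.5282 × 10⁻⁴) = 0.015900 rad s⁻¹ ≈ 0.0159 rad s⁻¹.

0.0159 rad s⁻¹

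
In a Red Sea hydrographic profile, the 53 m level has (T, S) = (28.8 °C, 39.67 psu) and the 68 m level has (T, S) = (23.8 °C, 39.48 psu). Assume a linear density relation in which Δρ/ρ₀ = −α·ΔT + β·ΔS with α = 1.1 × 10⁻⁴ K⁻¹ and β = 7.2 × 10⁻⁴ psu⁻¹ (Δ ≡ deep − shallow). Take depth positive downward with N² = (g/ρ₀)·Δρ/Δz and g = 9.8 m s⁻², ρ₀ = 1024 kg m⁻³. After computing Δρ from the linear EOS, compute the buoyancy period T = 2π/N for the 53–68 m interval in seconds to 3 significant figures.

382 s

ΔT = -5.0 K, ΔS = -0.19 psu (deep − shallow).
Δρ/ρ₀ = −αΔT + βΔS = 5.50 × 10⁻⁴ − 1.368 × 10⁻⁴ = 4.132 × 10⁻⁴, so Δρ ≈ 0.4231 kg m⁻³.
N² = (g/ρ₀)·Δρ/Δz = g·(Δρ/ρ₀)/Δz = 9.8 × 4.132 × 10⁻⁴ / 15 = 2.6996 × 10⁻⁴ s⁻².
N = √(2.6996 × 10⁻⁴) = 0.016430 rad s⁻¹ → T = 2π/N = 382.42 s ≈ 382 s.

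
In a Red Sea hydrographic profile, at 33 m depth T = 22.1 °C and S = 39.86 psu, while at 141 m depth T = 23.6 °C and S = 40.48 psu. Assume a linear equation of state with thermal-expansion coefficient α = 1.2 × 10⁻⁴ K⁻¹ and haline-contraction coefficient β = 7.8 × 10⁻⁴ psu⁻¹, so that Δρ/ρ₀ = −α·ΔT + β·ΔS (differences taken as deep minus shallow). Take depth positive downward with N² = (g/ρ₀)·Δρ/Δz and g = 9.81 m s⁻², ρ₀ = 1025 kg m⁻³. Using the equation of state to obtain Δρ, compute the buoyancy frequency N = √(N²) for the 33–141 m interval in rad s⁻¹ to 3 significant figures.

5.25 × 10⁻³ rad s⁻¹

ΔT = +1.5 K, ΔS = +0.62 psu (deep − shallow).
Δρ/ρ₀ = −αΔT + βΔS = -1.80 × 10⁻⁴ + 4.836 × 10⁻⁴ = 3.036 × 10⁻⁴, so Δρ ≈ 0.3112 kg m⁻³.
N² = (g/ρ₀)·Δρ/Δz = g·(Δρ/ρ₀)/Δz = 9.81 × 3.036 × 10⁻⁴ / 108 = 2.7577 × 10⁻⁵ s⁻².
N = √(2.7577 × 10⁻⁵) = 5.2514 × 10⁻³ rad s⁻¹ ≈ 5.25 × 10⁻³ rad s⁻¹.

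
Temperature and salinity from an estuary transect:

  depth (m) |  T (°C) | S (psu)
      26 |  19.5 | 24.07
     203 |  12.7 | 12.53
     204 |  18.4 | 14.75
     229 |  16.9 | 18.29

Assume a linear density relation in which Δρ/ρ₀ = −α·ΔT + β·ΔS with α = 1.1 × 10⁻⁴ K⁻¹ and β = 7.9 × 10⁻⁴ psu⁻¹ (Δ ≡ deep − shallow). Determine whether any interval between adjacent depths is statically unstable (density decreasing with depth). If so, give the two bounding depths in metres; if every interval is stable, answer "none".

Evaluate Δρ/ρ₀ = −αΔT + βΔS across each adjacent pair:
  26–203 m: −αΔT+βΔS = −(1.1 × 10⁻⁴)(-6.8)+(7.9 × 10⁻⁴)(-11.54) = -8.4 × 10⁻³ → UNSTABLE
  203–204 m: −αΔT+βΔS = −(1.1 × 10⁻⁴)(+5.7)+(7.9 × 10⁻⁴)(+2.22) = 1.1 × 10⁻³ → stable
  204–229 m: −αΔT+βΔS = −(1.1 × 10⁻⁴)(-1.5)+(7.9 × 10⁻⁴)(+3.54) = 3.0 × 10⁻³ → stable
The 26–203 m interval has Δρ < 0: lighter water underlies denser water.

26–203 m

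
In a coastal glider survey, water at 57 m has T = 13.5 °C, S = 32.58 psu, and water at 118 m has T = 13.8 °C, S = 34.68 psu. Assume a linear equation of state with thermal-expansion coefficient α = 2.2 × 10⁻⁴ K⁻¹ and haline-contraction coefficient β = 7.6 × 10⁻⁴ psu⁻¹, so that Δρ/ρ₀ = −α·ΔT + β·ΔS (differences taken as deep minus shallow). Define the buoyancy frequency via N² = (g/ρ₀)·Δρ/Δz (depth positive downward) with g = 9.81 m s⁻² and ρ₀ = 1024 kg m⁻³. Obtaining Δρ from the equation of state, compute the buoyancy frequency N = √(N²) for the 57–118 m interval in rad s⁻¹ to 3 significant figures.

0.0157 rad s⁻¹

ΔT = +0.3 K, ΔS = +2.10 psu (deep − shallow).
Δρ/ρ₀ = −αΔT + βΔS = -6.60 × 10⁻⁵ + 1.596 × 10⁻³ = 1.53 × 10⁻³, so Δρ ≈ 1.567 kg m⁻³.
N² = (g/ρ₀)·Δρ/Δz = g·(Δρ/ρ₀)/Δz = 9.81 × 1.53 × 10⁻³ / 61 = 2.4605 × 10⁻⁴ s⁻².
N = √(2.4605 × 10⁻⁴) = 0.015686 rad s⁻¹ ≈ 0.0157 rad s⁻¹.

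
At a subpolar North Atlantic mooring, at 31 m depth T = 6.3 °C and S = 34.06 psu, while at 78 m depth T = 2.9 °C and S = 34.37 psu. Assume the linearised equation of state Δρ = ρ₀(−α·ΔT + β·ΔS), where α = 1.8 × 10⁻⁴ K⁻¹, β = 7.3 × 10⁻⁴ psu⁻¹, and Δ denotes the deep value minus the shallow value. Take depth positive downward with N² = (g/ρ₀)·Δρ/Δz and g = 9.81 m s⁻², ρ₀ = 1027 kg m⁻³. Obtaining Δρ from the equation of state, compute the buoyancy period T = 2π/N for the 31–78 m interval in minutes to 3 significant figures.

ΔT = -3.4 K, ΔS = +0.31 psu (deep − shallow).
Δρ/ρ₀ = −αΔT + βΔS = 6.12 × 10⁻⁴ + 2.263 × 10⁻⁴ = 8.383 × 10⁻⁴, so Δρ ≈ 0.8609 kg m⁻³.
N² = (g/ρ₀)·Δρ/Δz = g·(Δρ/ρ₀)/Δz = 9.81 × 8.383 × 10⁻⁴ / 47 = 1.7497 × 10⁻⁴ s⁻².
N = √(1.7497 × 10⁻⁴) = 0.013228 rad s⁻¹ → T = 2π/N = 474.99 s = 7.9165 min ≈ 7.92 min.

7.92 min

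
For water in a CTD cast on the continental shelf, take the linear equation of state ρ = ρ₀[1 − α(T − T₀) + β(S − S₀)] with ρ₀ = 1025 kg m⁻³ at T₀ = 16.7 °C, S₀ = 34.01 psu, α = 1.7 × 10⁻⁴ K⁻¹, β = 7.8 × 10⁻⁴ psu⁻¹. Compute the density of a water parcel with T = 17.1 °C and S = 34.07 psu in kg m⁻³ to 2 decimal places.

1024.98 kg m⁻³

T − T₀ = +0.4 K, S − S₀ = +0.06 psu.
Bracket = 1 − α·(+0.4) + β·(+0.06) = 1 + (-2.12 × 10⁻⁵) = 0.9999788.
ρ = 1025 × 0.9999788 = 1024.98 kg m⁻³.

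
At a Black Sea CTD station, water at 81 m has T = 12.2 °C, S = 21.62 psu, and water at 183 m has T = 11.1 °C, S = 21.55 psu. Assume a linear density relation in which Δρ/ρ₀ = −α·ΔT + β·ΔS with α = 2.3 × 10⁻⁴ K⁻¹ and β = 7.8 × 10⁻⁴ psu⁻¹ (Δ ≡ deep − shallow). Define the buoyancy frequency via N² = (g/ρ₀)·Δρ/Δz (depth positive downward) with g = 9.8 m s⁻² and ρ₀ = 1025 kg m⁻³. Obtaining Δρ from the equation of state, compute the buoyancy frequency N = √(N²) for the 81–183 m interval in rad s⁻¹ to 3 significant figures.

4.37 × 10⁻³ rad s⁻¹

ΔT = -1.1 K, ΔS = -0.07 psu (deep − shallow).
Δρ/ρ₀ = −αΔT + βΔS = 2.53 × 10⁻⁴ − 5.46 × 10⁻⁵ = 1.984 × 10⁻⁴, so Δρ ≈ 0.2034 kg m⁻³.
N² = (g/ρ₀)·Δρ/Δz = g·(Δρ/ρ₀)/Δz = 9.8 × 1.984 × 10⁻⁴ / 102 = 1.9062 × 10⁻⁵ s⁻².
N = √(1.9062 × 10⁻⁵) = 4.3660 × 10⁻³ rad s⁻¹ ≈ 4.37 × 10⁻³ rad s⁻¹.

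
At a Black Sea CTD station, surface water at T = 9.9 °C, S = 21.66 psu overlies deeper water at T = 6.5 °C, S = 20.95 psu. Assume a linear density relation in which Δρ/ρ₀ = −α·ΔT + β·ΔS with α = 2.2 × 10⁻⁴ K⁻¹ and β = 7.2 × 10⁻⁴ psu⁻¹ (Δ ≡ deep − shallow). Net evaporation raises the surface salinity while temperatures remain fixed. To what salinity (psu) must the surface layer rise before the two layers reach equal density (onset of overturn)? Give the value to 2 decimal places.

21.99 psu

Neutral buoyancy requires −α(T_deep − T_surf) + β(S_deep − S_surf′) = 0.
S_surf′ = S_deep − (α/β)·ΔT = 20.95 − (2.2 × 10⁻⁴/7.2 × 10⁻⁴)·(-3.4) = 21.9889 psu.
Increase required: 21.9889 − 21.66 = 0.3289 psu.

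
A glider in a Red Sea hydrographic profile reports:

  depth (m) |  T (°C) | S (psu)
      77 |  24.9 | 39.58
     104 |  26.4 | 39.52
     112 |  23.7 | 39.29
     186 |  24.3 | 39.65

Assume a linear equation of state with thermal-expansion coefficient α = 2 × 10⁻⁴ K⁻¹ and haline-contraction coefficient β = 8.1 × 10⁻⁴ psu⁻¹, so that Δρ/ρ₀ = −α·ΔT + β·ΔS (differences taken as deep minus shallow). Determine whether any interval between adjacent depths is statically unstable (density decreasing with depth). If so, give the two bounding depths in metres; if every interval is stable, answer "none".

Evaluate Δρ/ρ₀ = −αΔT + βΔS across each adjacent pair:
  77–104 m: −αΔT+βΔS = −(2 × 10⁻⁴)(+1.5)+(8.1 × 10⁻⁴)(-0.06) = -3.5 × 10⁻⁴ → UNSTABLE
  104–112 m: −αΔT+βΔS = −(2 × 10⁻⁴)(-2.7)+(8.1 × 10⁻⁴)(-0.23) = 3.5 × 10⁻⁴ → stable
  112–186 m: −αΔT+βΔS = −(2 × 10⁻⁴)(+0.6)+(8.1 × 10⁻⁴)(+0.36) = 1.7 × 10⁻⁴ → stable
The 77–104 m interval has Δρ < 0: lighter water underlies denser water.

77–104 m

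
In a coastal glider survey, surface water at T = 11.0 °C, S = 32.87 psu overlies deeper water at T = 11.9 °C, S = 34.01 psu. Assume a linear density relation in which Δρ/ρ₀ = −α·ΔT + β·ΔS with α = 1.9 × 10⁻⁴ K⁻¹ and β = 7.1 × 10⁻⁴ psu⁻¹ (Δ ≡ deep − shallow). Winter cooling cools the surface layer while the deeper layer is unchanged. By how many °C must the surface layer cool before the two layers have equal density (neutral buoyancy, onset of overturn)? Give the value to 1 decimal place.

Neutral buoyancy requires Δρ = 0, i.e. −α(T_deep − T_surf′) + β(S_deep − S_surf) = 0.
T_surf′ = T_deep − (β/α)·ΔS = 11.9 − (7.1 × 10⁻⁴/1.9 × 10⁻⁴)·(+1.14) = 7.640 °C.
Cooling required: 11.0 − (7.640) = 3.360 °C.

3.4 °C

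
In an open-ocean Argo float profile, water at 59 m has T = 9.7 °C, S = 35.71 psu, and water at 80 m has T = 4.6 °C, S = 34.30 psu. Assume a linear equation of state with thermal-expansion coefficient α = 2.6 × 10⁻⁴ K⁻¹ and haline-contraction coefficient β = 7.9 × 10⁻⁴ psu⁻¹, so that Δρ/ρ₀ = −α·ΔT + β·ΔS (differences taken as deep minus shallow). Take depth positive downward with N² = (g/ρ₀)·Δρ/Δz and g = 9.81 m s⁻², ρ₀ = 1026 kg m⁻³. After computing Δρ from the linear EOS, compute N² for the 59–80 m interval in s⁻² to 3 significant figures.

ΔT = -5.1 K, ΔS = -1.41 psu (deep − shallow).
Δρ/ρ₀ = −αΔT + βΔS = 1.326 × 10⁻³ − 1.1139 × 10⁻³ = 2.121 × 10⁻⁴, so Δρ ≈ 0.2176 kg m⁻³.
N² = (g/ρ₀)·Δρ/Δz = g·(Δρ/ρ₀)/Δz = 9.81 × 2.121 × 10⁻⁴ / 21 = 9.9081 × 10⁻⁵ s⁻² ≈ 9.91 × 10⁻⁵ s⁻².

9.91 × 10⁻⁵ s⁻²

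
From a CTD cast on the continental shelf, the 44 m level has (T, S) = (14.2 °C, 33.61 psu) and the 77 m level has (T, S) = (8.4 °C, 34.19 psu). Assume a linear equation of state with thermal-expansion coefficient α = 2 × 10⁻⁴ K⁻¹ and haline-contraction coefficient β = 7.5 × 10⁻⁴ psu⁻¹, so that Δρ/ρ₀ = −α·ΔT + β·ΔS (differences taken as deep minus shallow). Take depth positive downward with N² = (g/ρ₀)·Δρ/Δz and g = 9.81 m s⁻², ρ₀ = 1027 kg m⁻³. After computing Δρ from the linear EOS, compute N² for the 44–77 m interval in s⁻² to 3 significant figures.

4.74 × 10⁻⁴ s⁻²

ΔT = -5.8 K, ΔS = +0.58 psu (deep − shallow).
Δρ/ρ₀ = −αΔT + βΔS = 1.16 × 10⁻³ + 4.35 × 10⁻⁴ = 1.595 × 10⁻³, so Δρ ≈ 1.638 kg m⁻³.
N² = (g/ρ₀)·Δρ/Δz = g·(Δρ/ρ₀)/Δz = 9.81 × 1.595 × 10⁻³ / 33 = 4.7415 × 10⁻⁴ s⁻² ≈ 4.74 × 10⁻⁴ s⁻².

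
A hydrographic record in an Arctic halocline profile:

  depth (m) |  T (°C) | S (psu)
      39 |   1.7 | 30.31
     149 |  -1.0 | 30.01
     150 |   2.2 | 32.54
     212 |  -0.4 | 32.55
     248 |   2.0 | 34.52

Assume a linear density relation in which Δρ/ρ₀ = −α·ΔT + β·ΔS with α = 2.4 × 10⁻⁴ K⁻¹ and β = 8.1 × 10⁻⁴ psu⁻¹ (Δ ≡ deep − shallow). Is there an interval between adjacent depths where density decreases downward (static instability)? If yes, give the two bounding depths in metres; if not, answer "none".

none

Evaluate Δρ/ρ₀ = −αΔT + βΔS across each adjacent pair:
  39–149 m: −αΔT+βΔS = −(2.4 × 10⁻⁴)(-2.7)+(8.1 × 10⁻⁴)(-0.30) = 4.1 × 10⁻⁴ → stable
  149–150 m: −αΔT+βΔS = −(2.4 × 10⁻⁴)(+3.2)+(8.1 × 10⁻⁴)(+2.53) = 1.3 × 10⁻³ → stable
  150–212 m: −αΔT+βΔS = −(2.4 × 10⁻⁴)(-2.6)+(8.1 × 10⁻⁴)(+0.01) = 6.3 × 10⁻⁴ → stable
  212–248 m: −αΔT+βΔS = −(2.4 × 10⁻⁴)(+2.4)+(8.1 × 10⁻⁴)(+1.97) = 1.0 × 10⁻³ → stable
Every interval has Δρ > 0: the column is stably stratified throughout.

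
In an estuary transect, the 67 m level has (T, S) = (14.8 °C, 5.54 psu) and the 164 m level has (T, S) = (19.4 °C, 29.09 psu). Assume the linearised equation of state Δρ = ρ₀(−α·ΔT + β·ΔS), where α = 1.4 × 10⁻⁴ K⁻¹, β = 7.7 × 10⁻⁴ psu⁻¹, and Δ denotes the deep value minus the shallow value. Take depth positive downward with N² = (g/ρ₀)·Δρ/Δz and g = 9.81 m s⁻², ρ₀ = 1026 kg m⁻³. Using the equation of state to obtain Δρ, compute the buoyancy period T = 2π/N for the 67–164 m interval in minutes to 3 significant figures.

ΔT = +4.6 K, ΔS = +23.55 psu (deep − shallow).
Δρ/ρ₀ = −αΔT + βΔS = -6.44 × 10⁻⁴ + 0.0181335 = 0.0174895, so Δρ ≈ 17.94 kg m⁻³.
N² = (g/ρ₀)·Δρ/Δz = g·(Δρ/ρ₀)/Δz = 9.81 × 0.0174895 / 97 = 1.7688 × 10⁻³ s⁻².
N = √(1.7688 × 10⁻³) = 0.042057 rad s⁻¹ → T = 2π/N = 149.40 s = 2.4900 min ≈ 2.49 min.

2.49 min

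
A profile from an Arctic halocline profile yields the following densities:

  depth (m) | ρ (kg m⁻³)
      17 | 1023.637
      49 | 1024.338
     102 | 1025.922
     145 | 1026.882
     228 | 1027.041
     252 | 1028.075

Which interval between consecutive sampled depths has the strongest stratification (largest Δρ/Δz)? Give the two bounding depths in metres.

Compute the density gradient over each adjacent pair:
  17–49 m: Δρ/Δz = 0.701/32 = 0.022 kg m⁻⁴
  49–102 m: Δρ/Δz = 1.584/53 = 0.030 kg m⁻⁴
  102–145 m: Δρ/Δz = 0.960/43 = 0.022 kg m⁻⁴
  145–228 m: Δρ/Δz = 0.159/83 = 1.9 × 10⁻³ kg m⁻⁴
  228–252 m: Δρ/Δz = 1.034/24 = 0.043 kg m⁻⁴
The largest gradient is in the 228–252 m interval — the pycnocline.

228–252 m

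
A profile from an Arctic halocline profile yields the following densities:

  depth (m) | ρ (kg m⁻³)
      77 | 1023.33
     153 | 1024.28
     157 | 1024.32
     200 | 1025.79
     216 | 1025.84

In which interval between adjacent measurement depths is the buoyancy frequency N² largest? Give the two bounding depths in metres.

157–200 m

Compute the density gradient over each adjacent pair:
  77–153 m: Δρ/Δz = 0.95/76 = 0.012 kg m⁻⁴
  153–157 m: Δρ/Δz = 0.04/4 = 0.010 kg m⁻⁴
  157–200 m: Δρ/Δz = 1.47/43 = 0.034 kg m⁻⁴
  200–216 m: Δρ/Δz = 0.05/16 = 3.1 × 10⁻³ kg m⁻⁴
The largest gradient is in the 157–200 m interval — the pycnocline.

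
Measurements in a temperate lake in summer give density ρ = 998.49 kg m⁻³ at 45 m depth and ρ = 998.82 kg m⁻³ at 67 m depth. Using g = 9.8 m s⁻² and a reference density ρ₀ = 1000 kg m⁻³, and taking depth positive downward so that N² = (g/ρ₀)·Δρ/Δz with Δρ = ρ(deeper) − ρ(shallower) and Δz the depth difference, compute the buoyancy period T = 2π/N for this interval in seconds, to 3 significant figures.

518 s

Δρ = 998.82 − 998.49 = 0.33 kg m⁻³ over Δz = 67 − 45 = 22 m.
N² = (9.8/1000) × (0.33/22) = 1.4700 × 10⁻⁴ s⁻².
N = √(1.4700 × 10⁻⁴) = 0.012124 rad s⁻¹, so T = 2π/N = 518.24 s ≈ 518 s.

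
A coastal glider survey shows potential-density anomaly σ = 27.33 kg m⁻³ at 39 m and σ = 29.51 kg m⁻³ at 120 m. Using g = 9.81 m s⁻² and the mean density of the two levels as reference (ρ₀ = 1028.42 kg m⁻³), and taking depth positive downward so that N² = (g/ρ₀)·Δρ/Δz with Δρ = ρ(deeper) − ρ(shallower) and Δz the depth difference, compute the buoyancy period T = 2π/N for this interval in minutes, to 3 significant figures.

Δρ = 1029.51 − 1027.33 = 2.18 kg m⁻³ over Δz = 120 − 39 = 81 m.
N² = (9.81/1028.42) × (2.18/81) = 2.5673 × 10⁻⁴ s⁻².
N = √(2.5673 × 10⁻⁴) = 0.016023 rad s⁻¹, so T = 2π/N = 392.14 s = 6.5357 min ≈ 6.54 min.

6.54 min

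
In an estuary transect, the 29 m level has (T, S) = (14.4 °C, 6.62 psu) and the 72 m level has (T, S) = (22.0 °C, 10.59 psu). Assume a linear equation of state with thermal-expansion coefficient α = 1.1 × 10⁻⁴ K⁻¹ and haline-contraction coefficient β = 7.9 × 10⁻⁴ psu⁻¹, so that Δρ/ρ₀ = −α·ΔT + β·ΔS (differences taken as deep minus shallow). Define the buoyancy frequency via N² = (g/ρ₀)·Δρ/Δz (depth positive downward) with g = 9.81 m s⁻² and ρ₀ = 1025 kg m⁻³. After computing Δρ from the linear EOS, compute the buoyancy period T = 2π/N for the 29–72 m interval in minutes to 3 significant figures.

4.57 min

ΔT = +7.6 K, ΔS = +3.97 psu (deep − shallow).
Δρ/ρ₀ = −αΔT + βΔS = -8.36 × 10⁻⁴ + 3.1363 × 10⁻³ = 2.3003 × 10⁻³, so Δρ ≈ 2.358 kg m⁻³.
N² = (g/ρ₀)·Δρ/Δz = g·(Δρ/ρ₀)/Δz = 9.81 × 2.3003 × 10⁻³ / 43 = 5.2479 × 10⁻⁴ s⁻².
N = √(5.2479 × 10⁻⁴) = 0.022908 rad s⁻¹ → T = 2π/N = 274.28 s = 4.5713 min ≈ 4.57 min.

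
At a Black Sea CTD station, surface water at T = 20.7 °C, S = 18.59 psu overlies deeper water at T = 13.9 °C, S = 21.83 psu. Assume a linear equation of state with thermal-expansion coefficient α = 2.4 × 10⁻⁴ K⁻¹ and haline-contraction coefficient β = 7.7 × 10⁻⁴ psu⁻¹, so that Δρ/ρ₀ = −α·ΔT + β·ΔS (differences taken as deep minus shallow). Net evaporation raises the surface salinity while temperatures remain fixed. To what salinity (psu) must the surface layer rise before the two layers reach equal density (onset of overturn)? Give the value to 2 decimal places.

Neutral buoyancy requires −α(T_deep − T_surf) + β(S_deep − S_surf′) = 0.
S_surf′ = S_deep − (α/β)·ΔT = 21.83 − (2.4 × 10⁻⁴/7.7 × 10⁻⁴)·(-6.8) = 23.9495 psu.
Increase required: 23.9495 − 18.59 = 5.3595 psu.

23.95 psu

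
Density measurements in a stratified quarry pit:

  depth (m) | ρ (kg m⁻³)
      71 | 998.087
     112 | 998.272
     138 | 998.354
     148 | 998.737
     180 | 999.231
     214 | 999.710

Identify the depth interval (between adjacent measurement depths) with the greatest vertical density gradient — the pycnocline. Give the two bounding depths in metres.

138–148 m

Compute the density gradient over each adjacent pair:
  71–112 m: Δρ/Δz = 0.185/41 = 4.5 × 10⁻³ kg m⁻⁴
  112–138 m: Δρ/Δz = 0.082/26 = 3.2 × 10⁻³ kg m⁻⁴
  138–148 m: Δρ/Δz = 0.383/10 = 0.038 kg m⁻⁴
  148–180 m: Δρ/Δz = 0.494/32 = 0.015 kg m⁻⁴
  180–214 m: Δρ/Δz = 0.479/34 = 0.014 kg m⁻⁴
The largest gradient is in the 138–148 m interval — the pycnocline.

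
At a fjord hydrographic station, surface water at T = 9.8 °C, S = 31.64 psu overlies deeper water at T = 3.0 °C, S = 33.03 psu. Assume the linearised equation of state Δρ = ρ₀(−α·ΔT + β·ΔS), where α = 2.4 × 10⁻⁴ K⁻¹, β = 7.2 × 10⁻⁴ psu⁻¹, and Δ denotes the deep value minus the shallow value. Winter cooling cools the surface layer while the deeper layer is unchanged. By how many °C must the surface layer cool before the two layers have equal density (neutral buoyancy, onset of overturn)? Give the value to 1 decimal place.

11.0 °C

Neutral buoyancy requires Δρ = 0, i.e. −α(T_deep − T_surf′) + β(S_deep − S_surf) = 0.
T_surf′ = T_deep − (β/α)·ΔS = 3.0 − (7.2 × 10⁻⁴/2.4 × 10⁻⁴)·(+1.39) = -1.170 °C.
Cooling required: 9.8 − (-1.170) = 10.970 °C.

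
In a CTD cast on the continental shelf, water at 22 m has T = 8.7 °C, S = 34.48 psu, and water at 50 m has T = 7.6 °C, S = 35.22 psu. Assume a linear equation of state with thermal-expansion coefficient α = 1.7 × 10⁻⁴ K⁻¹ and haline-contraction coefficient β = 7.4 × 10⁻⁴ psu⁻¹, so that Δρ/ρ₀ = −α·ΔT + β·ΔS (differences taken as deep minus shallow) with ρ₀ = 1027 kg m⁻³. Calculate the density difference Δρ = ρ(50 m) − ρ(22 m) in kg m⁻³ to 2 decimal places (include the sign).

ΔT = -1.1 K, ΔS = +0.74 psu (deep − shallow).
Δρ/ρ₀ = −(1.7 × 10⁻⁴)(-1.1) + (7.4 × 10⁻⁴)(+0.74) = 7.346 × 10⁻⁴.
Δρ = 1027 × (7.346 × 10⁻⁴) = +0.75 kg m⁻³.
Positive Δρ: denser below, stable.

+0.75 kg m⁻³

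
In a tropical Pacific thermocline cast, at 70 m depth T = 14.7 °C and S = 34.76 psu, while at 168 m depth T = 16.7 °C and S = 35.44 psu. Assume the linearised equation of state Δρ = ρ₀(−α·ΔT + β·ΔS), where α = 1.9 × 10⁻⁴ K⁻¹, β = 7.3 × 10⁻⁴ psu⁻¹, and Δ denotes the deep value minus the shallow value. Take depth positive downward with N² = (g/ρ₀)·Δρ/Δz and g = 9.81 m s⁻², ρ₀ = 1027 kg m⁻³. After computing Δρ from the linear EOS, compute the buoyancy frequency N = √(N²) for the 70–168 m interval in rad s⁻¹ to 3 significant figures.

ΔT = +2.0 K, ΔS = +0.68 psu (deep − shallow).
Δρ/ρ₀ = −αΔT + βΔS = -3.80 × 10⁻⁴ + 4.964 × 10⁻⁴ = 1.164 × 10⁻⁴, so Δρ ≈ 0.1195 kg m⁻³.
N² = (g/ρ₀)·Δρ/Δz = g·(Δρ/ρ₀)/Δz = 9.81 × 1.164 × 10⁻⁴ / 98 = 1.1652 × 10⁻⁵ s⁻².
N = √(1.1652 × 10⁻⁵) = 3.4135 × 10⁻³ rad s⁻¹ ≈ 3.41 × 10⁻³ rad s⁻¹.

3.41 × 10⁻³ rad s⁻¹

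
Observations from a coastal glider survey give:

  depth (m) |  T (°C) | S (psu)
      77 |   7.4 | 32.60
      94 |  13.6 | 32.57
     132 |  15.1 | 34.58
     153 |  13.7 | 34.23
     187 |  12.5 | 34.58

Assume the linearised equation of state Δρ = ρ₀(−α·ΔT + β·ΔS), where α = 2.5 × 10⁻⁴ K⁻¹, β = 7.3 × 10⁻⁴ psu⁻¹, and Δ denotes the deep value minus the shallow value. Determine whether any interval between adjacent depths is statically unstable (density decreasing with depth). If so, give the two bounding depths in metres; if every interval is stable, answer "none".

Evaluate Δρ/ρ₀ = −αΔT + βΔS across each adjacent pair:
  77–94 m: −αΔT+βΔS = −(2.5 × 10⁻⁴)(+6.2)+(7.3 × 10⁻⁴)(-0.03) = -1.6 × 10⁻³ → UNSTABLE
  94–132 m: −αΔT+βΔS = −(2.5 × 10⁻⁴)(+1.5)+(7.3 × 10⁻⁴)(+2.01) = 1.1 × 10⁻³ → stable
  132–153 m: −αΔT+βΔS = −(2.5 × 10⁻⁴)(-1.4)+(7.3 × 10⁻⁴)(-0.35) = 9.5 × 10⁻⁵ → stable
  153–187 m: −αΔT+βΔS = −(2.5 × 10⁻⁴)(-1.2)+(7.3 × 10⁻⁴)(+0.35) = 5.6 × 10⁻⁴ → stable
The 77–94 m interval has Δρ < 0: lighter water underlies denser water.

77–94 m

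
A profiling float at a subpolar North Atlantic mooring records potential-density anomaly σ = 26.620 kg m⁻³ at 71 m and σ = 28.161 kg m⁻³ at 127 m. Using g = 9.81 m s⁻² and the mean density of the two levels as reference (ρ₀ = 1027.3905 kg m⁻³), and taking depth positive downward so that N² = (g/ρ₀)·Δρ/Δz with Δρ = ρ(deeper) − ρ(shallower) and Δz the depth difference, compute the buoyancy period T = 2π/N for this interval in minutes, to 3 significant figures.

Δρ = 1028.161 − 1026.620 = 1.541 kg m⁻³ over Δz = 127 − 71 = 56 m.
N² = (9.81/1027.3905) × (1.541/56) = 2.6275 × 10⁻⁴ s⁻².
N = √(2.6275 × 10⁻⁴) = 0.016210 rad s⁻¹, so T = 2π/N = 387.61 s = 6.4602 min ≈ 6.46 min.
A positive N² confirms static stability across the interval.

6.46 min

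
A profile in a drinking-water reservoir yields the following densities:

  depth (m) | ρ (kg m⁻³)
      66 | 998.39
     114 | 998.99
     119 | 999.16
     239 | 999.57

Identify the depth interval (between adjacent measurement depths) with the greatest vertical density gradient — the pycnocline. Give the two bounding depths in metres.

Compute the density gradient over each adjacent pair:
  66–114 m: Δρ/Δz = 0.60/48 = 0.012 kg m⁻⁴
  114–119 m: Δρ/Δz = 0.17/5 = 0.034 kg m⁻⁴
  119–239 m: Δρ/Δz = 0.41/120 = 3.4 × 10⁻³ kg m⁻⁴
The largest gradient is in the 114–119 m interval — the pycnocline.

114–119 m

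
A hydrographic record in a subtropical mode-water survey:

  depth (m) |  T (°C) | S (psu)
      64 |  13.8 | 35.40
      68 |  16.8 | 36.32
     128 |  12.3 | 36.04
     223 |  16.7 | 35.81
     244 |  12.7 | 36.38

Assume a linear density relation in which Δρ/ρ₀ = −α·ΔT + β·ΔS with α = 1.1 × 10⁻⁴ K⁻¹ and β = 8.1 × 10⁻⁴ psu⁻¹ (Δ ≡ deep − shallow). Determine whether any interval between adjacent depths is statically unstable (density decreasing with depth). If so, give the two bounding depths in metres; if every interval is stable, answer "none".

128–223 m

Evaluate Δρ/ρ₀ = −αΔT + βΔS across each adjacent pair:
  64–68 m: −αΔT+βΔS = −(1.1 × 10⁻⁴)(+3.0)+(8.1 × 10⁻⁴)(+0.92) = 4.2 × 10⁻⁴ → stable
  68–128 m: −αΔT+βΔS = −(1.1 × 10⁻⁴)(-4.5)+(8.1 × 10⁻⁴)(-0.28) = 2.7 × 10⁻⁴ → stable
  128–223 m: −αΔT+βΔS = −(1.1 × 10⁻⁴)(+4.4)+(8.1 × 10⁻⁴)(-0.23) = -6.7 × 10⁻⁴ → UNSTABLE
  223–244 m: −αΔT+βΔS = −(1.1 × 10⁻⁴)(-4.0)+(8.1 × 10⁻⁴)(+0.57) = 9.0 × 10⁻⁴ → stable
The 128–223 m interval has Δρ < 0: lighter water underlies denser water.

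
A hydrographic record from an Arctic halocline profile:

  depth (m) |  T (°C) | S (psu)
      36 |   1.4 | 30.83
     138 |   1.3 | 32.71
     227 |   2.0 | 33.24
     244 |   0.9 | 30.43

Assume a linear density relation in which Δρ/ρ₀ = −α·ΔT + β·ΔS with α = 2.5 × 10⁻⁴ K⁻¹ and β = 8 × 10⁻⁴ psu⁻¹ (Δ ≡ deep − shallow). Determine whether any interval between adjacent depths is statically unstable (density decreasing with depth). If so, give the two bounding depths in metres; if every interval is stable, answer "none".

Evaluate Δρ/ρ₀ = −αΔT + βΔS across each adjacent pair:
  36–138 m: −αΔT+βΔS = −(2.5 × 10⁻⁴)(-0.1)+(8 × 10⁻⁴)(+1.88) = 1.5 × 10⁻³ → stable
  138–227 m: −αΔT+βΔS = −(2.5 × 10⁻⁴)(+0.7)+(8 × 10⁻⁴)(+0.53) = 2.5 × 10⁻⁴ → stable
  227–244 m: −αΔT+βΔS = −(2.5 × 10⁻⁴)(-1.1)+(8 × 10⁻⁴)(-2.81) = -2.0 × 10⁻³ → UNSTABLE
The 227–244 m interval has Δρ < 0: lighter water underlies denser water.

227–244 m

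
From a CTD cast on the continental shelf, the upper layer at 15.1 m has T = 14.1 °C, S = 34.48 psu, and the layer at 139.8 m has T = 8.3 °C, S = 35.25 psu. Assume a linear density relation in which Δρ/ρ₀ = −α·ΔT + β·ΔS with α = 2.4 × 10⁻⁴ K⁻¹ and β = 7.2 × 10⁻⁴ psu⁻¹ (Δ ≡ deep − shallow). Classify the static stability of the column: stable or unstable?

ΔT = 8.3 − 14.1 = -5.8 K and ΔS = 35.25 − 34.48 = +0.77 psu (deep − shallow).
−αΔT = 1.392 × 10⁻³; βΔS = 5.544 × 10⁻⁴; sum Δρ/ρ₀ = 1.9464 × 10⁻³.
Δρ/ρ₀ > 0, so Δρ > 0: deeper water is denser → statically stable.

stable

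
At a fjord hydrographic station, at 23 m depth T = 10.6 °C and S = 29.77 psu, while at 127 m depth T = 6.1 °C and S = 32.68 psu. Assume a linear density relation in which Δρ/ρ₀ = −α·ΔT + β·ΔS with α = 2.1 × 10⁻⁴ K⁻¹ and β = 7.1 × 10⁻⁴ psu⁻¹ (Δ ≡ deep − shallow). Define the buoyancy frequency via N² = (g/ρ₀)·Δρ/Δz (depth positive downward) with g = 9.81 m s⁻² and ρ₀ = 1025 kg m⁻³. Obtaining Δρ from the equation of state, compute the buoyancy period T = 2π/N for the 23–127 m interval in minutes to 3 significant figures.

6.21 min

ΔT = -4.5 K, ΔS = +2.91 psu (deep − shallow).
Δρ/ρ₀ = −αΔT + βΔS = 9.45 × 10⁻⁴ + 2.0661 × 10⁻³ = 3.0111 × 10⁻³, so Δρ ≈ 3.086 kg m⁻³.
N² = (g/ρ₀)·Δρ/Δz = g·(Δρ/ρ₀)/Δz = 9.81 × 3.0111 × 10⁻³ / 104 = 2.8403 × 10⁻⁴ s⁻².
N = √(2.8403 × 10⁻⁴) = 0.016853 rad s⁻¹ → T = 2π/N = 372.82 s = 6.2137 min ≈ 6.21 min.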